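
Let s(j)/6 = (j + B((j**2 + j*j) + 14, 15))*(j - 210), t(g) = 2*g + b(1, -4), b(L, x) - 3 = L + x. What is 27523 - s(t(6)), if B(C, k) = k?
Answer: 59599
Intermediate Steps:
b(L, x) = 3 + L + x (b(L, x) = 3 + (L + x) = 3 + L + x)
t(g) = 2*g (t(g) = 2*g + (3 + 1 - 4) = 2*g + 0 = 2*g)
s(j) = 6*(-210 + j)*(15 + j) (s(j) = 6*((j + 15)*(j - 210)) = 6*((15 + j)*(-210 + j)) = 6*((-210 + j)*(15 + j)) = 6*(-210 + j)*(15 + j))
27523 - s(t(6)) = 27523 - (-18900 - 2340*6 + 6*(2*6)**2) = 27523 - (-18900 - 1170*12 + 6*12**2) = 27523 - (-18900 - 14040 + 6*144) = 27523 - (-18900 - 14040 + 864) = 27523 - 1*(-32076) = 27523 + 32076 = 59599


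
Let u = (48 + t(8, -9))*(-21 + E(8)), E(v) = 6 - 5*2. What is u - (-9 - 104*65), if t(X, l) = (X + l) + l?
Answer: 5819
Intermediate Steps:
t(X, l) = X + 2*l
E(v) = -4 (E(v) = 6 - 10 = -4)
u = -950 (u = (48 + (8 + 2*(-9)))*(-21 - 4) = (48 + (8 - 18))*(-25) = (48 - 10)*(-25) = 38*(-25) = -950)
u - (-9 - 104*65) = -950 - (-9 - 104*65) = -950 - (-9 - 6760) = -950 - 1*(-6769) = -950 + 6769 = 5819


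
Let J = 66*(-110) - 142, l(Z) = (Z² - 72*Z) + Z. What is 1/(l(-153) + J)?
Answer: 1/26870 ≈ 3.7216e-5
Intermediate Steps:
l(Z) = Z² - 71*Z
J = -7402 (J = -7260 - 142 = -7402)
1/(l(-153) + J) = 1/(-153*(-71 - 153) - 7402) = 1/(-153*(-224) - 7402) = 1/(34272 - 7402) = 1/26870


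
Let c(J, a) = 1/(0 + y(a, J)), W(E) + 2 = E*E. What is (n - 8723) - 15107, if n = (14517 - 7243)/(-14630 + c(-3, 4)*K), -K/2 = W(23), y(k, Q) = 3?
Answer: -535518671/22472 ≈ -23831.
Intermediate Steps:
W(E) = -2 + E**2 (W(E) = -2 + E*E = -2 + E**2)
K = -1054 (K = -2*(-2 + 23**2) = -2*(-2 + 529) = -2*527 = -1054)
c(J, a) = 1/3 (c(J, a) = 1/(0 + 3) = 1/3)
n = -10911/22472 (n = (14517 - 7243)/(-14630 + (1/3)*(-1054)) = 7274/(-14630 - 1054/3) = 7274/(-44944/3) = 7274*(-3/44944) = -10911/22472 ≈ -0.48554)
(n - 8723) - 15107 = (-10911/22472 - 8723) - 15107 = -196034167/22472 - 15107 = -535518671/22472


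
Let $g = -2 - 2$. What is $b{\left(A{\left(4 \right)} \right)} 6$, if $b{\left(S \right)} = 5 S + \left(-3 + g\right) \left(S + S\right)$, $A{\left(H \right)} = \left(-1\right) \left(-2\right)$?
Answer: $-108$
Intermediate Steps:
$g = -4$ ($g = -2 - 2 = -4$)
$A{\left(H \right)} = 2$
$b{\left(S \right)} = - 9 S$ ($b{\left(S \right)} = 5 S + \left(-3 - 4\right) \left(S + S\right) = 5 S - 7 \cdot 2 S = 5 S - 14 S = - 9 S$)
$b{\left(A{\left(4 \right)} \right)} 6 = \left(-9\right) 2 \cdot 6 = \left(-18\right) 6 = -108$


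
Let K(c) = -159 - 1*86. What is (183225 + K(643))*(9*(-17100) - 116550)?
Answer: -49486941000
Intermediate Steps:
K(c) = -245 (K(c) = -159 - 86 = -245)
(183225 + K(643))*(9*(-17100) - 116550) = (183225 - 245)*(9*(-17100) - 116550) = 182980*(-153900 - 116550) = 182980*(-270450) = -49486941000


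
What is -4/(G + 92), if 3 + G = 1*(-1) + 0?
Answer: -1/22 ≈ -0.045455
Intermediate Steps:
G = -4 (G = -3 + (1*(-1) + 0) = -3 + (-1 + 0) = -3 - 1 = -4)
-4/(G + 92) = -4/(-4 + 92) = -4/88 = -4*1/88 = -1/22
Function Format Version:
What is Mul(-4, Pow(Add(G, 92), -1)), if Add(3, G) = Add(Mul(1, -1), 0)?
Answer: Rational(-1, 22) ≈ -0.045455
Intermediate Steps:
G = -4 (G = Add(-3, Add(Mul(1, -1), 0)) = Add(-3, Add(-1, 0)) = Add(-3, -1) = -4)
Mul(-4, Pow(Add(G, 92), -1)) = Mul(-4, Pow(Add(-4, 92), -1)) = Mul(-4, Pow(88, -1)) = Mul(-4, Rational(1, 88)) = Rational(-1, 22)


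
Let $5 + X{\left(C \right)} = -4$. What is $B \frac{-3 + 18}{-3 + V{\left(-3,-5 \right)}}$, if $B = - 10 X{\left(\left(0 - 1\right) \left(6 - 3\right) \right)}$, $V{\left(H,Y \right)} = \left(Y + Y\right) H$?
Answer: $50$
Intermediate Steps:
$X{\left(C \right)} = -9$ ($X{\left(C \right)} = -5 - 4 = -9$)
$V{\left(H,Y \right)} = 2 H Y$ ($V{\left(H,Y \right)} = 2 Y H = 2 H Y$)
$B = 90$ ($B = \left(-10\right) \left(-9\right) = 90$)
$B \frac{-3 + 18}{-3 + V{\left(-3,-5 \right)}} = 90 \frac{-3 + 18}{-3 + 2 \left(-3\right) \left(-5\right)} = 90 \frac{15}{-3 + 30} = 90 \cdot \frac{15}{27} = 90 \cdot 15 \cdot \frac{1}{27} = 90 \cdot \frac{5}{9} = 50$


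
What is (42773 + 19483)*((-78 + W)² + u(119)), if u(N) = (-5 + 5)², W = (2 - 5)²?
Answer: 296400816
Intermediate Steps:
W = 9 (W = (-3)² = 9)
u(N) = 0 (u(N) = 0² = 0)
(42773 + 19483)*((-78 + W)² + u(119)) = (42773 + 19483)*((-78 + 9)² + 0) = 62256*((-69)² + 0) = 62256*(4761 + 0) = 62256*4761 = 296400816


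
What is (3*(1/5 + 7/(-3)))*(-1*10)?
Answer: 64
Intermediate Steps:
(3*(1/5 + 7/(-3)))*(-1*10) = (3*(1*(1/5) + 7*(-1/3)))*(-10) = (3*(1/5 - 7/3))*(-10) = (3*(-32/15))*(-10) = -32/5*(-10) = 64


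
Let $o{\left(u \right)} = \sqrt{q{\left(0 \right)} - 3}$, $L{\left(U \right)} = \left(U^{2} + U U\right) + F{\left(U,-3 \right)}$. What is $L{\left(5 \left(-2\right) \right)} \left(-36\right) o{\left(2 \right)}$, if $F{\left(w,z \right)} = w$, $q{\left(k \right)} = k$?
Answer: $- 6840 i \sqrt{3} \approx - 11847.0 i$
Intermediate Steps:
$L{\left(U \right)} = U + 2 U^{2}$ ($L{\left(U \right)} = \left(U^{2} + U U\right) + U = \left(U^{2} + U^{2}\right) + U = 2 U^{2} + U = U + 2 U^{2}$)
$o{\left(u \right)} = i \sqrt{3}$ ($o{\left(u \right)} = \sqrt{0 - 3} = \sqrt{-3} = i \sqrt{3}$)
$L{\left(5 \left(-2\right) \right)} \left(-36\right) o{\left(2 \right)} = 5 \left(-2\right) \left(1 + 2 \cdot 5 \left(-2\right)\right) \left(-36\right) i \sqrt{3} = - 10 \left(1 + 2 \left(-10\right)\right) \left(-36\right) i \sqrt{3} = - 10 \left(1 - 20\right) \left(-36\right) i \sqrt{3} = \left(-10\right) \left(-19\right) \left(-36\right) i \sqrt{3} = 190 \left(-36\right) i \sqrt{3} = - 6840 i \sqrt{3}$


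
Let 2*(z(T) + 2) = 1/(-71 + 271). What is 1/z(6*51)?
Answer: -400/799 ≈ -0.50063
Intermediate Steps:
z(T) = -799/400 (z(T) = -2 + 1/(2*(-71 + 271)) = -2 + (½)/200 = -2 + (½)*(1/200) = -2 + 1/400 = -799/400)
1/z(6*51) = 1/(-799/400) = -400/799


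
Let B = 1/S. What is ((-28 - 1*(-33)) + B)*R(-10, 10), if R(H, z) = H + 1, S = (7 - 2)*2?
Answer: -459/10 ≈ -45.900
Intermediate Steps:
S = 10 (S = 5*2 = 10)
R(H, z) = 1 + H
B = ⅒ (B = 1/10 = ⅒ ≈ 0.10000)
((-28 - 1*(-33)) + B)*R(-10, 10) = ((-28 - 1*(-33)) + ⅒)*(1 - 10) = ((-28 + 33) + ⅒)*(-9) = (5 + ⅒)*(-9) = (51/10)*(-9) = -459/10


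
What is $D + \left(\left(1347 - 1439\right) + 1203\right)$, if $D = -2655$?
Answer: $-1544$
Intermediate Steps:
$D + \left(\left(1347 - 1439\right) + 1203\right) = -2655 + \left(\left(1347 - 1439\right) + 1203\right) = -2655 + \left(-92 + 1203\right) = -2655 + 1111 = -1544$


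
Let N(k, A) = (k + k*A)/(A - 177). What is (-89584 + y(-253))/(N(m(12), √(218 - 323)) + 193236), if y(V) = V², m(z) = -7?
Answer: -77673588616800/586875261599573 + 15933225*I*√105/586875261599573 ≈ -0.13235 + 2.782e-7*I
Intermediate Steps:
N(k, A) = (k + A*k)/(-177 + A)
(-89584 + y(-253))/(N(m(12), √(218 - 323)) + 193236) = (-89584 + (-253)²)/(-7*(1 + √(218 - 323))/(-177 + √(218 - 323)) + 193236) = (-89584 + 64009)/(-7*(1 + √(-105))/(-177 + √(-105)) + 193236) = -25575/(-7*(1 + I*√105)/(-177 + I*√105) + 193236) = -25575/(193236 - 7*(1 + I*√105)/(-177 + I*√105))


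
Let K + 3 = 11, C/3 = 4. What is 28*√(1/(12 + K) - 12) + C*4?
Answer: 48 + 14*I*√1195/5 ≈ 48.0 + 96.793*I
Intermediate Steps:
C = 12 (C = 3*4 = 12)
K = 8 (K = -3 + 11 = 8)
28*√(1/(12 + K) - 12) + C*4 = 28*√(1/(12 + 8) - 12) + 12*4 = 28*√(1/20 - 12) + 48 = 28*√(-239/20) + 48 = 28*(I*√1195/10) + 48 = 14*I*√1195/5 + 48 = 48 + 14*I*√1195/5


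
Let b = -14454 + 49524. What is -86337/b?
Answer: -28779/11690 ≈ -2.4618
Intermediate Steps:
b = 35070
-86337/b = -86337/35070 = -86337*1/35070 = -28779/11690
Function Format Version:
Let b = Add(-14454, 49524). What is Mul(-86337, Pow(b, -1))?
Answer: Rational(-28779, 11690) ≈ -2.4618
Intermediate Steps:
b = 35070
Mul(-86337, Pow(b, -1)) = Mul(-86337, Pow(35070, -1)) = Mul(-86337, Rational(1, 35070)) = Rational(-28779, 11690)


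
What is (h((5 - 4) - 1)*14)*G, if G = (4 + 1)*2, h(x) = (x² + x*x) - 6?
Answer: -840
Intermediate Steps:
h(x) = -6 + 2*x² (h(x) = (x² + x²) - 6 = 2*x² - 6 = -6 + 2*x²)
G = 10 (G = 5*2 = 10)
(h((5 - 4) - 1)*14)*G = ((-6 + 2*((5 - 4) - 1)²)*14)*10 = ((-6 + 2*(1 - 1)²)*14)*10 = ((-6 + 2*0²)*14)*10 = ((-6 + 2*0)*14)*10 = ((-6 + 0)*14)*10 = -6*14*10 = -84*10 = -840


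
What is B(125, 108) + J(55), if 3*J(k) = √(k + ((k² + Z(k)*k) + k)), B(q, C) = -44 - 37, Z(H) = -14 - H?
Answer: -81 + 2*I*√165/3 ≈ -81.0 + 8.5635*I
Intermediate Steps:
B(q, C) = -81
J(k) = √(k² + 2*k + k*(-14 - k))/3 (J(k) = √(k + ((k² + (-14 - k)*k) + k))/3 = √(k + ((k² + k*(-14 - k)) + k))/3 = √(k + (k + k² + k*(-14 - k)))/3 = √(k² + 2*k + k*(-14 - k))/3)
B(125, 108) + J(55) = -81 + 2*√3*√(-1*55)/3 = -81 + 2*√3*√(-55)/3 = -81 + 2*√3*(I*√55)/3 = -81 + 2*I*√165/3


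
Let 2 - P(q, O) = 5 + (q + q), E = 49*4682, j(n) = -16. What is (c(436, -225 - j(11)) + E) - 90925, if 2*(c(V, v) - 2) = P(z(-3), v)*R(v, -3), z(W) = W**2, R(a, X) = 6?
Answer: 138432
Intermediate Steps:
E = 229418
P(q, O) = -3 - 2*q (P(q, O) = 2 - (5 + (q + q)) = 2 - (5 + 2*q) = 2 + (-5 - 2*q) = -3 - 2*q)
c(V, v) = -61 (c(V, v) = 2 + ((-3 - 2*(-3)**2)*6)/2 = 2 + ((-3 - 2*9)*6)/2 = 2 + ((-3 - 18)*6)/2 = 2 + (-21*6)/2 = 2 + (1/2)*(-126) = 2 - 63 = -61)
(c(436, -225 - j(11)) + E) - 90925 = (-61 + 229418) - 90925 = 229357 - 90925 = 138432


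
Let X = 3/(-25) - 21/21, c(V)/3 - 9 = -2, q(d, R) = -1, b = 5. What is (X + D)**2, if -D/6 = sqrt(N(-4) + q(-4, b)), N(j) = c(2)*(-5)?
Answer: -2384216/625 + 336*I*sqrt(106)/25 ≈ -3814.7 + 138.37*I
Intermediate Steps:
c(V) = 21 (c(V) = 27 + 3*(-2) = 27 - 6 = 21)
X = -28/25 (X = 3*(-1/25) - 21*1/21 = -3/25 - 1 = -28/25 ≈ -1.1200)
N(j) = -105 (N(j) = 21*(-5) = -105)
D = -6*I*sqrt(106) (D = -6*sqrt(-105 - 1) = -6*I*sqrt(106) ≈ -61.774*I)
(X + D)**2 = (-28/25 - 6*I*sqrt(106))**2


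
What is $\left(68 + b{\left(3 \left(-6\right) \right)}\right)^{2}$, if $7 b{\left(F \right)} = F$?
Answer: $\frac{209764}{49} \approx 4280.9$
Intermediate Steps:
$b{\left(F \right)} = \frac{F}{7}$
$\left(68 + b{\left(3 \left(-6\right) \right)}\right)^{2} = \left(68 + \frac{3 \left(-6\right)}{7}\right)^{2} = \left(68 + \frac{1}{7} \left(-18\right)\right)^{2} = \left(68 - \frac{18}{7}\right)^{2} = \left(\frac{458}{7}\right)^{2} = \frac{209764}{49}$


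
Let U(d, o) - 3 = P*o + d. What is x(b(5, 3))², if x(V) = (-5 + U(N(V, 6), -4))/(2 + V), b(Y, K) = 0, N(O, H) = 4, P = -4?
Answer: 81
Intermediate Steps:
U(d, o) = 3 + d - 4*o (U(d, o) = 3 + (-4*o + d) = 3 + (d - 4*o) = 3 + d - 4*o)
x(V) = 18/(2 + V) (x(V) = (-5 + (3 + 4 - 4*(-4)))/(2 + V) = (-5 + (3 + 4 + 16))/(2 + V) = (-5 + 23)/(2 + V) = 18/(2 + V))
x(b(5, 3))² = (18/(2 + 0))² = (18/2)² = (18*(½))² = 9² = 81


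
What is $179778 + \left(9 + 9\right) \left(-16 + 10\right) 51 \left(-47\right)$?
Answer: $438654$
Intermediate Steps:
$179778 + \left(9 + 9\right) \left(-16 + 10\right) 51 \left(-47\right) = 179778 + 18 \left(-6\right) 51 \left(-47\right) = 179778 + \left(-108\right) 51 \left(-47\right) = 179778 - -258876 = 179778 + 258876 = 438654$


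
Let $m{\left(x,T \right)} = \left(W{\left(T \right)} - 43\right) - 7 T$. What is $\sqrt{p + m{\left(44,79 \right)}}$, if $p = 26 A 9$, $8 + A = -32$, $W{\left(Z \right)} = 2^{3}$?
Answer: $2 i \sqrt{2487} \approx 99.74 i$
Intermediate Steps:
$W{\left(Z \right)} = 8$
$A = -40$ ($A = -8 - 32 = -40$)
$m{\left(x,T \right)} = -35 - 7 T$ ($m{\left(x,T \right)} = \left(8 - 43\right) - 7 T = -35 - 7 T$)
$p = -9360$ ($p = 26 \left(-40\right) 9 = \left(-1040\right) 9 = -9360$)
$\sqrt{p + m{\left(44,79 \right)}} = \sqrt{-9360 - 588} = \sqrt{-9948} = 2 i \sqrt{2487}$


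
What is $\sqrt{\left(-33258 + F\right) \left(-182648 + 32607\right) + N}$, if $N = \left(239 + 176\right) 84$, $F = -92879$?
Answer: $\sqrt{18925756477} \approx 1.3757 \cdot 10^{5}$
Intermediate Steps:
$N = 34860$ ($N = 415 \cdot 84 = 34860$)
$\sqrt{\left(-33258 + F\right) \left(-182648 + 32607\right) + N} = \sqrt{\left(-33258 - 92879\right) \left(-182648 + 32607\right) + 34860} = \sqrt{\left(-126137\right) \left(-150041\right) + 34860} = \sqrt{18925721617 + 34860} = \sqrt{18925756477}$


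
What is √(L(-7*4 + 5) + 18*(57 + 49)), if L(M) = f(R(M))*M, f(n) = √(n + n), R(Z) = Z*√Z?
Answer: √(1908 - 23*√2*23^(¾)*√(-I)) ≈ 40.929 + 2.951*I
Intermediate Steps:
R(Z) = Z^(3/2)
f(n) = √2*√n (f(n) = √(2*n) = √2*√n)
L(M) = M*√2*√(M^(3/2)) (L(M) = (√2*√(M^(3/2)))*M = M*√2*√(M^(3/2)))
√(L(-7*4 + 5) + 18*(57 + 49)) = √((-7*4 + 5)*√2*√((-7*4 + 5)^(3/2)) + 18*(57 + 49)) = √((-28 + 5)*√2*√((-28 + 5)^(3/2)) + 18*106) = √(-23*√2*√((-23)^(3/2)) + 1908) = √(-23*√2*√(-23*I*√23) + 1908) = √(-23*√2*23^(¾)*√(-I) + 1908) = √(1908 - 23*√2*23^(¾)*√(-I))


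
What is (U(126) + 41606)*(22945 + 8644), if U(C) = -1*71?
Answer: 1312049115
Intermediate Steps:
U(C) = -71
(U(126) + 41606)*(22945 + 8644) = (-71 + 41606)*(22945 + 8644) = 41535*31589 = 1312049115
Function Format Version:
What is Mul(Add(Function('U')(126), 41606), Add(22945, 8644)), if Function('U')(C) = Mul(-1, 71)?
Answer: 1312049115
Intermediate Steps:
Function('U')(C) = -71
Mul(Add(Function('U')(126), 41606), Add(22945, 8644)) = Mul(Add(-71, 41606), Add(22945, 8644)) = Mul(41535, 31589) = 1312049115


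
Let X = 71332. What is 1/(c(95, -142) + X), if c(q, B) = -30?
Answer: 1/71302 ≈ 1.4025e-5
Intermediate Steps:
1/(c(95, -142) + X) = 1/(-30 + 71332) = 1/71302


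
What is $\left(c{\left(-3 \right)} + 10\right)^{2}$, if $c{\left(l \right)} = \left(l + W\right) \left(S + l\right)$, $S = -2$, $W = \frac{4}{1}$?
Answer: $25$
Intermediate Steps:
$W = 4$ ($W = 4 \cdot 1 = 4$)
$c{\left(l \right)} = \left(-2 + l\right) \left(4 + l\right)$ ($c{\left(l \right)} = \left(l + 4\right) \left(-2 + l\right) = \left(4 + l\right) \left(-2 + l\right) = \left(-2 + l\right) \left(4 + l\right)$)
$\left(c{\left(-3 \right)} + 10\right)^{2} = \left(\left(-8 + \left(-3\right)^{2} + 2 \left(-3\right)\right) + 10\right)^{2} = \left(\left(-8 + 9 - 6\right) + 10\right)^{2} = \left(-5 + 10\right)^{2} = 5^{2} = 25$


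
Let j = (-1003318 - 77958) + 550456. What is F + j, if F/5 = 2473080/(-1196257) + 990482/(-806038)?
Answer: -255923858332601345/482114299883 ≈ -5.3084e+5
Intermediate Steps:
F = -7945668707285/482114299883 (F = 5*(2473080/(-1196257) + 990482/(-806038)) = 5*(2473080*(-1/1196257) + 990482*(-1/806038)) = 5*(-2473080/1196257 - 495241/403019) = 5*(-1589133741457/482114299883) = -7945668707285/482114299883 ≈ -16.481)
j = -530820 (j = -1081276 + 550456 = -530820)
F + j = -7945668707285/482114299883 - 530820 = -255923858332601345/482114299883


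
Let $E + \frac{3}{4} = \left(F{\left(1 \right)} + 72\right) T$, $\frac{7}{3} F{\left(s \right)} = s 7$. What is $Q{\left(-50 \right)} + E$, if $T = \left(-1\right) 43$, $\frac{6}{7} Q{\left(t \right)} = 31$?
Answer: $- \frac{38275}{12} \approx -3189.6$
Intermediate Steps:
$Q{\left(t \right)} = \frac{217}{6}$ ($Q{\left(t \right)} = \frac{7}{6} \cdot 31 = \frac{217}{6}$)
$F{\left(s \right)} = 3 s$ ($F{\left(s \right)} = \frac{3 s 7}{7} = \frac{3 \cdot 7 s}{7} = 3 s$)
$T = -43$
$E = - \frac{12903}{4}$ ($E = - \frac{3}{4} + \left(3 \cdot 1 + 72\right) \left(-43\right) = - \frac{3}{4} + \left(3 + 72\right) \left(-43\right) = - \frac{3}{4} + 75 \left(-43\right) = - \frac{3}{4} - 3225 = - \frac{12903}{4} \approx -3225.8$)
$Q{\left(-50 \right)} + E = \frac{217}{6} - \frac{12903}{4} = - \frac{38275}{12}$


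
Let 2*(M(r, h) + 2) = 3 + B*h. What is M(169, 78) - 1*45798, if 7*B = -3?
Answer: -641413/14 ≈ -45815.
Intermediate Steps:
B = -3/7 (B = (1/7)*(-3) = -3/7 ≈ -0.42857)
M(r, h) = -1/2 - 3*h/14 (M(r, h) = -2 + (3 - 3*h/7)/2 = -2 + (3/2 - 3*h/14) = -1/2 - 3*h/14)
M(169, 78) - 1*45798 = (-1/2 - 3/14*78) - 1*45798 = (-1/2 - 117/7) - 45798 = -241/14 - 45798 = -641413/14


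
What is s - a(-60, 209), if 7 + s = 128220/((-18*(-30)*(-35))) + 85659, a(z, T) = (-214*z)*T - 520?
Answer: -818179357/315 ≈ -2.5974e+6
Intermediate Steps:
a(z, T) = -520 - 214*T*z (a(z, T) = -214*T*z - 520 = -520 - 214*T*z)
s = 26978243/315 (s = -7 + (128220/((-18*(-30)*(-35))) + 85659) = -7 + (128220/((540*(-35))) + 85659) = -7 + (128220/(-18900) + 85659) = -7 + (128220*(-1/18900) + 85659) = -7 + (-2137/315 + 85659) = -7 + 26980448/315 = 26978243/315 ≈ 85645.)
s - a(-60, 209) = 26978243/315 - (-520 - 214*209*(-60)) = 26978243/315 - (-520 + 2683560) = 26978243/315 - 1*2683040 = 26978243/315 - 2683040 = -818179357/315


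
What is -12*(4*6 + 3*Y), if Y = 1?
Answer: -324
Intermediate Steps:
-12*(4*6 + 3*Y) = -12*(4*6 + 3*1) = -12*(24 + 3) = -12*27 = -324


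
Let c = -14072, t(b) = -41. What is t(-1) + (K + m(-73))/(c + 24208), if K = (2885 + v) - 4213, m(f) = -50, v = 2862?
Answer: -14789/362 ≈ -40.854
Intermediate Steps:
K = 1534 (K = (2885 + 2862) - 4213 = 5747 - 4213 = 1534)
t(-1) + (K + m(-73))/(c + 24208) = -41 + (1534 - 50)/(-14072 + 24208) = -41 + 1484/10136 = -41 + 1484*(1/10136) = -41 + 53/362 = -14789/362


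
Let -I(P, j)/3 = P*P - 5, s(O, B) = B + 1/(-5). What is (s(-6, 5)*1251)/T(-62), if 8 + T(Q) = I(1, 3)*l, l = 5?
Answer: 7506/65 ≈ 115.48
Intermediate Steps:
s(O, B) = -⅕ + B (s(O, B) = B - ⅕ = -⅕ + B)
I(P, j) = 15 - 3*P² (I(P, j) = -3*(P*P - 5) = -3*(P² - 5) = -3*(-5 + P²) = 15 - 3*P²)
T(Q) = 52 (T(Q) = -8 + (15 - 3*1²)*5 = -8 + (15 - 3*1)*5 = -8 + (15 - 3)*5 = -8 + 12*5 = -8 + 60 = 52)
(s(-6, 5)*1251)/T(-62) = ((-⅕ + 5)*1251)/52 = ((24/5)*1251)*(1/52) = (30024/5)*(1/52) = 7506/65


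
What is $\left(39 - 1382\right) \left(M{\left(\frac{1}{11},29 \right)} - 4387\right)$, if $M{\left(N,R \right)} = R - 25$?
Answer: $5886369$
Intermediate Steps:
$M{\left(N,R \right)} = -25 + R$
$\left(39 - 1382\right) \left(M{\left(\frac{1}{11},29 \right)} - 4387\right) = \left(39 - 1382\right) \left(\left(-25 + 29\right) - 4387\right) = - 1343 \left(4 - 4387\right) = \left(-1343\right) \left(-4383\right) = 5886369$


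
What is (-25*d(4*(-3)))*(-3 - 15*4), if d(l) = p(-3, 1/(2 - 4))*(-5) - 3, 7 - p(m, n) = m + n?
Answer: -174825/2 ≈ -87413.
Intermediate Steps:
p(m, n) = 7 - m - n (p(m, n) = 7 - (m + n) = 7 + (-m - n) = 7 - m - n)
d(l) = -111/2 (d(l) = (7 - 1*(-3) - 1/(2 - 4))*(-5) - 3 = (7 + 3 - 1/(-2))*(-5) - 3 = (7 + 3 - 1*(-1/2))*(-5) - 3 = (7 + 3 + 1/2)*(-5) - 3 = (21/2)*(-5) - 3 = -105/2 - 3 = -111/2)
(-25*d(4*(-3)))*(-3 - 15*4) = (-25*(-111/2))*(-3 - 15*4) = 2775*(-3 - 5*12)/2 = 2775*(-3 - 60)/2 = (2775/2)*(-63) = -174825/2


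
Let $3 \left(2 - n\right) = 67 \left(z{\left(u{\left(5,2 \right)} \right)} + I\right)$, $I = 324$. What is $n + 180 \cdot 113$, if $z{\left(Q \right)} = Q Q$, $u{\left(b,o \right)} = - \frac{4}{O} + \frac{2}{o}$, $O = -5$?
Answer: $\frac{325841}{25} \approx 13034.0$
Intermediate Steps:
$u{\left(b,o \right)} = \frac{4}{5} + \frac{2}{o}$ ($u{\left(b,o \right)} = - \frac{4}{-5} + \frac{2}{o} = \left(-4\right) \left(- \frac{1}{5}\right) + \frac{2}{o} = \frac{4}{5} + \frac{2}{o}$)
$z{\left(Q \right)} = Q^{2}$
$n = - \frac{182659}{25}$ ($n = 2 - \frac{67 \left(\left(\frac{4}{5} + \frac{2}{2}\right)^{2} + 324\right)}{3} = 2 - \frac{67 \left(\left(\frac{4}{5} + 2 \cdot \frac{1}{2}\right)^{2} + 324\right)}{3} = 2 - \frac{67 \left(\left(\frac{4}{5} + 1\right)^{2} + 324\right)}{3} = 2 - \frac{67 \left(\left(\frac{9}{5}\right)^{2} + 324\right)}{3} = 2 - \frac{67 \left(\frac{81}{25} + 324\right)}{3} = 2 - \frac{67 \cdot \frac{8181}{25}}{3} = 2 - \frac{182709}{25} = - \frac{182659}{25} \approx -7306.4$)
$n + 180 \cdot 113 = - \frac{182659}{25} + 180 \cdot 113 = - \frac{182659}{25} + 20340 = \frac{325841}{25}$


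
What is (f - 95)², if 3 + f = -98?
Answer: 38416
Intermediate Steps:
f = -101 (f = -3 - 98 = -101)
(f - 95)² = (-101 - 95)² = (-196)² = 38416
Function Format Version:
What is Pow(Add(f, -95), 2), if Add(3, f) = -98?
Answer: 38416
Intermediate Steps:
f = -101 (f = Add(-3, -98) = -101)
Pow(Add(f, -95), 2) = Pow(Add(-101, -95), 2) = Pow(-196, 2) = 38416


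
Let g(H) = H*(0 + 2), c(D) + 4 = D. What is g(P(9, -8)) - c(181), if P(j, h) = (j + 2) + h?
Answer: -171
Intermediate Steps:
P(j, h) = 2 + h + j (P(j, h) = (2 + j) + h = 2 + h + j)
c(D) = -4 + D
g(H) = 2*H (g(H) = H*2 = 2*H)
g(P(9, -8)) - c(181) = 2*(2 - 8 + 9) - (-4 + 181) = 2*3 - 1*177 = 6 - 177 = -171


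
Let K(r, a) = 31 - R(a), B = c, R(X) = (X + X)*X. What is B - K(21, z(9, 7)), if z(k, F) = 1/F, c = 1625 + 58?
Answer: 80950/49 ≈ 1652.0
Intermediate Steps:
R(X) = 2*X**2 (R(X) = (2*X)*X = 2*X**2)
c = 1683
B = 1683
K(r, a) = 31 - 2*a**2
B - K(21, z(9, 7)) = 1683 - (31 - 2*(1/7)**2) = 1683 - (31 - 2*1/49) = 1683 - (31 - 2/49) = 1683 - 1*1517/49 = 1683 - 1517/49 = 80950/49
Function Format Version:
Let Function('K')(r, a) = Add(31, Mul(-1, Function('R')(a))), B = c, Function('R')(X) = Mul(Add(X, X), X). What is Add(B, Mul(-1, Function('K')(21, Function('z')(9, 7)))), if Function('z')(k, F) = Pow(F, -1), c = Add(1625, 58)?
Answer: Rational(80950, 49) ≈ 1652.0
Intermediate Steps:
Function('R')(X) = Mul(2, Pow(X, 2)) (Function('R')(X) = Mul(Mul(2, X), X) = Mul(2, Pow(X, 2)))
c = 1683
B = 1683
Function('K')(r, a) = Add(31, Mul(-2, Pow(a, 2))) (Function('K')(r, a) = Add(31, Mul(-1, Mul(2, Pow(a, 2)))) = Add(31, Mul(-2, Pow(a, 2))))
Add(B, Mul(-1, Function('K')(21, Function('z')(9, 7)))) = Add(1683, Mul(-1, Add(31, Mul(-2, Pow(Pow(7, -1), 2))))) = Add(1683, Mul(-1, Add(31, Mul(-2, Pow(Rational(1, 7), 2))))) = Add(1683, Mul(-1, Add(31, Mul(-2, Rational(1, 49))))) = Add(1683, Mul(-1, Add(31, Rational(-2, 49)))) = Add(1683, Mul(-1, Rational(1517, 49))) = Add(1683, Rational(-1517, 49)) = Rational(80950, 49)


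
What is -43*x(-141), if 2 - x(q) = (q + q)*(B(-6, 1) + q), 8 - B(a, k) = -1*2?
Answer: 1588420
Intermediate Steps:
B(a, k) = 10 (B(a, k) = 8 - (-1)*2 = 8 - 1*(-2) = 8 + 2 = 10)
x(q) = 2 - 2*q*(10 + q) (x(q) = 2 - (q + q)*(10 + q) = 2 - 2*q*(10 + q))
-43*x(-141) = -43*(2 - 20*(-141) - 2*(-141)²) = -43*(2 + 2820 - 2*19881) = -43*(2 + 2820 - 39762) = -43*(-36940) = 1588420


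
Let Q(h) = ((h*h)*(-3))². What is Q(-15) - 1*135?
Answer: 455490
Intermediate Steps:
Q(h) = 9*h⁴ (Q(h) = (h²*(-3))² = (-3*h²)² = 9*h⁴)
Q(-15) - 1*135 = 9*(-15)⁴ - 1*135 = 9*50625 - 135 = 455625 - 135 = 455490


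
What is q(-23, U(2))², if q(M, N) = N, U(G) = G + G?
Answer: 16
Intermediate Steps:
U(G) = 2*G
q(-23, U(2))² = (2*2)² = 4² = 16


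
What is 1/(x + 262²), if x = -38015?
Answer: 1/30629 ≈ 3.2649e-5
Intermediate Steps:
1/(x + 262²) = 1/(-38015 + 262²) = 1/(-38015 + 68644) = 1/30629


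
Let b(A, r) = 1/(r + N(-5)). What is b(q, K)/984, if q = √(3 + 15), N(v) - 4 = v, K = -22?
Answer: -1/22632 ≈ -4.4185e-5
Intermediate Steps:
N(v) = 4 + v
q = 3*√2 (q = √18 = 3*√2 ≈ 4.2426)
b(A, r) = 1/(-1 + r) (b(A, r) = 1/(r + (4 - 5)) = 1/(r - 1) = 1/(-1 + r))
b(q, K)/984 = 1/(-1 - 22*984) = (1/984)/(-23) = -1/23*1/984 = -1/22632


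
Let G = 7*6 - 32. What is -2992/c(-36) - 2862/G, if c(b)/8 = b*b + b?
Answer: -180493/630 ≈ -286.50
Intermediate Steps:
c(b) = 8*b + 8*b**2 (c(b) = 8*(b*b + b) = 8*(b**2 + b) = 8*(b + b**2) = 8*b + 8*b**2)
G = 10 (G = 42 - 32 = 10)
-2992/c(-36) - 2862/G = -2992*(-1/(288*(1 - 36))) - 2862/10 = -2992/(8*(-36)*(-35)) - 2862*1/10 = -2992/10080 - 1431/5 = -2992*1/10080 - 1431/5 = -187/630 - 1431/5 = -180493/630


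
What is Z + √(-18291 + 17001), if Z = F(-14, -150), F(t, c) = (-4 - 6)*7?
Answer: -70 + I*√1290 ≈ -70.0 + 35.917*I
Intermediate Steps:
F(t, c) = -70 (F(t, c) = -10*7 = -70)
Z = -70
Z + √(-18291 + 17001) = -70 + √(-18291 + 17001) = -70 + √(-1290) = -70 + I*√1290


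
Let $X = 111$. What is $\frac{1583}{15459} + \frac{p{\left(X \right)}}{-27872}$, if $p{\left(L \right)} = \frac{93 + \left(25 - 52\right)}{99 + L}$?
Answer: $\frac{1544078111}{15080563680} \approx 0.10239$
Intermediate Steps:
$p{\left(L \right)} = \frac{66}{99 + L}$ ($p{\left(L \right)} = \frac{93 - 27}{99 + L} = \frac{66}{99 + L}$)
$\frac{1583}{15459} + \frac{p{\left(X \right)}}{-27872} = \frac{1583}{15459} + \frac{66 \frac{1}{99 + 111}}{-27872} = 1583 \cdot \frac{1}{15459} + \frac{66}{210} \left(- \frac{1}{27872}\right) = \frac{1583}{15459} + 66 \cdot \frac{1}{210} \left(- \frac{1}{27872}\right) = \frac{1583}{15459} + \frac{11}{35} \left(- \frac{1}{27872}\right) = \frac{1583}{15459} - \frac{11}{975520} = \frac{1544078111}{15080563680}$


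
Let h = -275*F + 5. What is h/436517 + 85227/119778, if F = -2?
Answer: 12423170383/17428377742 ≈ 0.71281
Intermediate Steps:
h = 555 (h = -275*(-2) + 5 = 550 + 5 = 555)
h/436517 + 85227/119778 = 555/436517 + 85227/119778 = 555*(1/436517) + 85227*(1/119778) = 555/436517 + 28409/39926 = 12423170383/17428377742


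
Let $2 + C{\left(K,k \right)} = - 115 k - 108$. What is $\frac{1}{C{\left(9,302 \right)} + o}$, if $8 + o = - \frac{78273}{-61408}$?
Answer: $- \frac{61408}{2139867711} \approx -2.8697 \cdot 10^{-5}$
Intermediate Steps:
$C{\left(K,k \right)} = -110 - 115 k$ ($C{\left(K,k \right)} = -2 - \left(108 + 115 k\right) = -110 - 115 k$)
$o = - \frac{412991}{61408}$ ($o = -8 - \frac{78273}{-61408} = -8 - - \frac{78273}{61408} = -8 + \frac{78273}{61408} = - \frac{412991}{61408} \approx -6.7254$)
$\frac{1}{C{\left(9,302 \right)} + o} = \frac{1}{\left(-110 - 34730\right) - \frac{412991}{61408}} = \frac{1}{-34840 - \frac{412991}{61408}} = \frac{1}{- \frac{2139867711}{61408}} = - \frac{61408}{2139867711}$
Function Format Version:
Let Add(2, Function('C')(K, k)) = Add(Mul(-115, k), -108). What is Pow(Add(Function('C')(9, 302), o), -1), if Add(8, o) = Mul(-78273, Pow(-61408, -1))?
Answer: Rational(-61408, 2139867711) ≈ -2.8697e-5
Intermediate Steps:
Function('C')(K, k) = Add(-110, Mul(-115, k)) (Function('C')(K, k) = Add(-2, Add(Mul(-115, k), -108)) = Add(-2, Add(-108, Mul(-115, k))) = Add(-110, Mul(-115, k)))
o = Rational(-412991, 61408) (o = Add(-8, Mul(-78273, Pow(-61408, -1))) = Add(-8, Mul(-78273, Rational(-1, 61408))) = Add(-8, Rational(78273, 61408)) = Rational(-412991, 61408) ≈ -6.7254)
Pow(Add(Function('C')(9, 302), o), -1) = Pow(Add(Add(-110, Mul(-115, 302)), Rational(-412991, 61408)), -1) = Pow(Add(Add(-110, -34730), Rational(-412991, 61408)), -1) = Pow(Add(-34840, Rational(-412991, 61408)), -1) = Pow(Rational(-2139867711, 61408), -1) = Rational(-61408, 2139867711)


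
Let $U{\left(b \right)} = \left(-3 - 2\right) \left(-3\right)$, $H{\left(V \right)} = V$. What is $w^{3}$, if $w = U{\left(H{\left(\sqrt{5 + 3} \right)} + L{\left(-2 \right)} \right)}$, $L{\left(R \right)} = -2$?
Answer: $3375$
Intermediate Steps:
$U{\left(b \right)} = 15$ ($U{\left(b \right)} = \left(-5\right) \left(-3\right) = 15$)
$w = 15$
$w^{3} = 15^{3} = 3375$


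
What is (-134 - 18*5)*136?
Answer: -30464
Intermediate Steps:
(-134 - 18*5)*136 = (-134 - 90)*136 = -224*136 = -30464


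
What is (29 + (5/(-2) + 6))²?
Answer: 4225/4 ≈ 1056.3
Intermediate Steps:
(29 + (5/(-2) + 6))² = (29 + (5*(-½) + 6))² = (29 + (-5/2 + 6))² = (29 + 7/2)² = (65/2)² = 4225/4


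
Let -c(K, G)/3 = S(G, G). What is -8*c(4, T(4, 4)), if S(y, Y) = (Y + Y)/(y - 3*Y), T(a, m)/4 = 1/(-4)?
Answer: -24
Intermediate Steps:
T(a, m) = -1 (T(a, m) = 4/(-4) = 4*(-¼) = -1)
S(y, Y) = 2*Y/(y - 3*Y) (S(y, Y) = (2*Y)/(y - 3*Y) = 2*Y/(y - 3*Y))
c(K, G) = 3 (c(K, G) = -6*G/(G - 3*G) = -6*G/((-2*G)) = -6*G*(-1/(2*G)) = -3*(-1) = 3)
-8*c(4, T(4, 4)) = -8*3 = -24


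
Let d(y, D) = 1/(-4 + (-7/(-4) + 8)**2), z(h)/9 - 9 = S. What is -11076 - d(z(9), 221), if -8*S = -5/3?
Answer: -16137748/1457 ≈ -11076.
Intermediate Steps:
S = 5/24 (S = -(-5)/(8*3) = -1/8*(-5/3) = 5/24 ≈ 0.20833)
z(h) = 663/8 (z(h) = 81 + 9*(5/24) = 81 + 15/8 = 663/8)
d(y, D) = 16/1457 (d(y, D) = 1/(-4 + (-7*(-1/4) + 8)**2) = 1/(-4 + (7/4 + 8)**2) = 1/(-4 + (39/4)**2) = 1/(-4 + 1521/16) = 1/(1457/16) = 16/1457)
-11076 - d(z(9), 221) = -11076 - 1*16/1457 = -11076 - 16/1457 = -16137748/1457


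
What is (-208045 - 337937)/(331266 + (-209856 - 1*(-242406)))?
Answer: -90997/60636 ≈ -1.5007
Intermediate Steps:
(-208045 - 337937)/(331266 + (-209856 - 1*(-242406))) = -545982/(331266 + (-209856 + 242406)) = -545982/(331266 + 32550) = -545982/363816 = -545982*1/363816 = -90997/60636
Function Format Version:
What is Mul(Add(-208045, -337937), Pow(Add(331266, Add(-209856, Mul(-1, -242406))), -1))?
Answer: Rational(-90997, 60636) ≈ -1.5007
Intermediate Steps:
Mul(Add(-208045, -337937), Pow(Add(331266, Add(-209856, Mul(-1, -242406))), -1)) = Mul(-545982, Pow(Add(331266, Add(-209856, 242406)), -1)) = Mul(-545982, Pow(Add(331266, 32550), -1)) = Mul(-545982, Pow(363816, -1)) = Mul(-545982, Rational(1, 363816)) = Rational(-90997, 60636)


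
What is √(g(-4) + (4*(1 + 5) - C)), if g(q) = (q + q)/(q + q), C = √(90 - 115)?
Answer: √(25 - 5*I) ≈ 5.0247 - 0.49754*I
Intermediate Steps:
C = 5*I (C = √(-25) = 5*I ≈ 5.0*I)
g(q) = 1 (g(q) = (2*q)/((2*q)) = (2*q)*(1/(2*q)) = 1)
√(g(-4) + (4*(1 + 5) - C)) = √(1 + (4*(1 + 5) - 5*I)) = √(1 + (4*6 - 5*I)) = √(1 + (24 - 5*I)) = √(25 - 5*I)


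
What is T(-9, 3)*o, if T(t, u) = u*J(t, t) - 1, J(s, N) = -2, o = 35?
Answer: -245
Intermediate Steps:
T(t, u) = -1 - 2*u (T(t, u) = u*(-2) - 1 = -2*u - 1 = -1 - 2*u)
T(-9, 3)*o = (-1 - 2*3)*35 = (-1 - 6)*35 = -7*35 = -245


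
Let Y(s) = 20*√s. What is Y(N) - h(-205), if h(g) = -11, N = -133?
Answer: 11 + 20*I*√133 ≈ 11.0 + 230.65*I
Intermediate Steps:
Y(N) - h(-205) = 20*√(-133) - 1*(-11) = 20*(I*√133) + 11 = 20*I*√133 + 11 = 11 + 20*I*√133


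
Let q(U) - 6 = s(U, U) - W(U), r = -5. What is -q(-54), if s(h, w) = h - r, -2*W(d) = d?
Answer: 70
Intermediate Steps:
W(d) = -d/2
s(h, w) = 5 + h (s(h, w) = h - 1*(-5) = h + 5 = 5 + h)
q(U) = 11 + 3*U/2 (q(U) = 6 + ((5 + U) - (-1)*U/2) = 6 + ((5 + U) + U/2) = 6 + (5 + 3*U/2) = 11 + 3*U/2)
-q(-54) = -(11 + (3/2)*(-54)) = -(11 - 81) = -1*(-70) = 70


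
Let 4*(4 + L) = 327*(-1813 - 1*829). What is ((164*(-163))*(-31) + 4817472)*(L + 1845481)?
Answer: 9200387537934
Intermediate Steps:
L = -431975/2 (L = -4 + (327*(-1813 - 1*829))/4 = -4 + (327*(-1813 - 829))/4 = -4 + (327*(-2642))/4 = -4 + (¼)*(-863934) = -4 - 431967/2 = -431975/2 ≈ -2.1599e+5)
((164*(-163))*(-31) + 4817472)*(L + 1845481) = ((164*(-163))*(-31) + 4817472)*(-431975/2 + 1845481) = (-26732*(-31) + 4817472)*(3258987/2) = (828692 + 4817472)*(3258987/2) = 5646164*(3258987/2) = 9200387537934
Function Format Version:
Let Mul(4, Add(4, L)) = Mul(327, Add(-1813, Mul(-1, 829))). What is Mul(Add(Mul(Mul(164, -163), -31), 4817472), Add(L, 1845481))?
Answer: 9200387537934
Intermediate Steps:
L = Rational(-431975, 2) (L = Add(-4, Mul(Rational(1, 4), Mul(327, Add(-1813, Mul(-1, 829))))) = Add(-4, Mul(Rational(1, 4), Mul(327, Add(-1813, -829)))) = Add(-4, Mul(Rational(1, 4), Mul(327, -2642))) = Add(-4, Mul(Rational(1, 4), -863934)) = Add(-4, Rational(-431967, 2)) = Rational(-431975, 2) ≈ -2.1599e+5)
Mul(Add(Mul(Mul(164, -163), -31), 4817472), Add(L, 1845481)) = Mul(Add(Mul(Mul(164, -163), -31), 4817472), Add(Rational(-431975, 2), 1845481)) = Mul(Add(Mul(-26732, -31), 4817472), Rational(3258987, 2)) = Mul(Add(828692, 4817472), Rational(3258987, 2)) = Mul(5646164, Rational(3258987, 2)) = 9200387537934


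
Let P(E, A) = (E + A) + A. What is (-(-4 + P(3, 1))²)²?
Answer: 1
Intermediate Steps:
P(E, A) = E + 2*A (P(E, A) = (A + E) + A = E + 2*A)
(-(-4 + P(3, 1))²)² = (-(-4 + (3 + 2*1))²)² = (-(-4 + (3 + 2))²)² = (-(-4 + 5)²)² = (-1*1²)² = (-1*1)² = (-1)² = 1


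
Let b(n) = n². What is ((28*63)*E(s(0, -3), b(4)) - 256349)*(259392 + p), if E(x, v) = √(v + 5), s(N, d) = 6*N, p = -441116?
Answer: 46584765676 - 320561136*√21 ≈ 4.5116e+10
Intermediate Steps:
E(x, v) = √(5 + v)
((28*63)*E(s(0, -3), b(4)) - 256349)*(259392 + p) = ((28*63)*√(5 + 4²) - 256349)*(259392 - 441116) = (1764*√(5 + 16) - 256349)*(-181724) = (1764*√21 - 256349)*(-181724) = (-256349 + 1764*√21)*(-181724) = 46584765676 - 320561136*√21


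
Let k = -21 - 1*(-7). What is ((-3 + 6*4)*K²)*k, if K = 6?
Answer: -10584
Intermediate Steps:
k = -14 (k = -21 + 7 = -14)
((-3 + 6*4)*K²)*k = ((-3 + 6*4)*6²)*(-14) = ((-3 + 24)*36)*(-14) = (21*36)*(-14) = 756*(-14) = -10584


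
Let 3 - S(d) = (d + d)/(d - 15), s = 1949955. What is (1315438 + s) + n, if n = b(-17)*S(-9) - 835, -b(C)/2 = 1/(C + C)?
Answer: 221989953/68 ≈ 3.2646e+6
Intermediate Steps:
S(d) = 3 - 2*d/(-15 + d) (S(d) = 3 - (d + d)/(d - 15) = 3 - 2*d/(-15 + d))
b(C) = -1/C (b(C) = -2/(C + C) = -2*1/(2*C) = -1/C)
n = -56771/68 (n = (-1/(-17))*((-45 - 9)/(-15 - 9)) - 835 = (-1*(-1/17))*(-54/(-24)) - 835 = (-1/24*(-54))/17 - 835 = (1/17)*(9/4) - 835 = 9/68 - 835 = -56771/68 ≈ -834.87)
(1315438 + s) + n = (1315438 + 1949955) - 56771/68 = 3265393 - 56771/68 = 221989953/68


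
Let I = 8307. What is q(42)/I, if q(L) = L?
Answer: 14/2769 ≈ 0.0050560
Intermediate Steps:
q(42)/I = 42/8307 = 42*(1/8307) = 14/2769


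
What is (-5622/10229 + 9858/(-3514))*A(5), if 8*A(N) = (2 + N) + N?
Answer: -180889785/35944706 ≈ -5.0324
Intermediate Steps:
A(N) = ¼ + N/4 (A(N) = ((2 + N) + N)/8 = (2 + 2*N)/8 = ¼ + N/4)
(-5622/10229 + 9858/(-3514))*A(5) = (-5622/10229 + 9858/(-3514))*(¼ + (¼)*5) = (-5622*1/10229 + 9858*(-1/3514))*(¼ + 5/4) = (-5622/10229 - 4929/1757)*(3/2) = -60296595/17972353*3/2 = -180889785/35944706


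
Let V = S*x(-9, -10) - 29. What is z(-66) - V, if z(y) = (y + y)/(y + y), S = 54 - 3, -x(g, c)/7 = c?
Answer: -3540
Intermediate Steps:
x(g, c) = -7*c
S = 51
z(y) = 1 (z(y) = (2*y)/((2*y)) = (2*y)*(1/(2*y)) = 1)
V = 3541 (V = 51*(-7*(-10)) - 29 = 51*70 - 29 = 3570 - 29 = 3541)
z(-66) - V = 1 - 1*3541 = 1 - 3541 = -3540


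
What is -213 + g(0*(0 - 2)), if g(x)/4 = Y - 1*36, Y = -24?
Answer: -453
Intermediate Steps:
g(x) = -240 (g(x) = 4*(-24 - 1*36) = 4*(-24 - 36) = 4*(-60) = -240)
-213 + g(0*(0 - 2)) = -213 - 240 = -453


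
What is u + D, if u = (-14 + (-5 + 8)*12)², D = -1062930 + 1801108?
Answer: 738662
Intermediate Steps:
D = 738178
u = 484 (u = (-14 + 3*12)² = (-14 + 36)² = 22² = 484)
u + D = 484 + 738178 = 738662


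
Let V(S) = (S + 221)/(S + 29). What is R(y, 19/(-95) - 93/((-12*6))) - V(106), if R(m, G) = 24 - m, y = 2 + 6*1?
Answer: 611/45 ≈ 13.578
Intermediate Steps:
y = 8 (y = 2 + 6 = 8)
V(S) = (221 + S)/(29 + S)
R(y, 19/(-95) - 93/((-12*6))) - V(106) = (24 - 1*8) - (221 + 106)/(29 + 106) = (24 - 8) - 327/135 = 16 - 327/135 = 16 - 1*109/45 = 16 - 109/45 = 611/45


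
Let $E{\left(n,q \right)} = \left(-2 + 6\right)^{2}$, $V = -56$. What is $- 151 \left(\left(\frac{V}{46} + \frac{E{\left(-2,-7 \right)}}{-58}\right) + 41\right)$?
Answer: $- \frac{3979001}{667} \approx -5965.5$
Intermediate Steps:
$E{\left(n,q \right)} = 16$ ($E{\left(n,q \right)} = 4^{2} = 16$)
$- 151 \left(\left(\frac{V}{46} + \frac{E{\left(-2,-7 \right)}}{-58}\right) + 41\right) = - 151 \left(\left(- \frac{56}{46} + \frac{16}{-58}\right) + 41\right) = - 151 \left(\left(\left(-56\right) \frac{1}{46} + 16 \left(- \frac{1}{58}\right)\right) + 41\right) = - 151 \left(\left(- \frac{28}{23} - \frac{8}{29}\right) + 41\right) = - 151 \left(- \frac{996}{667} + 41\right) = \left(-151\right) \frac{26351}{667} = - \frac{3979001}{667}$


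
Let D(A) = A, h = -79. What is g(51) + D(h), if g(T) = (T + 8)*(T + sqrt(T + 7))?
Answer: 2930 + 59*sqrt(58) ≈ 3379.3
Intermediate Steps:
g(T) = (8 + T)*(T + sqrt(7 + T))
g(51) + D(h) = (51**2 + 8*51 + 8*sqrt(7 + 51) + 51*sqrt(7 + 51)) - 79 = (2601 + 408 + 8*sqrt(58) + 51*sqrt(58)) - 79 = (3009 + 59*sqrt(58)) - 79 = 2930 + 59*sqrt(58)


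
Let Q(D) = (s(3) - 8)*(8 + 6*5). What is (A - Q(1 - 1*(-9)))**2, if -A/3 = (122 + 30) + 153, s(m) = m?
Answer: 525625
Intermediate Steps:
Q(D) = -190 (Q(D) = (3 - 8)*(8 + 6*5) = -5*(8 + 30) = -5*38 = -190)
A = -915 (A = -3*((122 + 30) + 153) = -3*(152 + 153) = -3*305 = -915)
(A - Q(1 - 1*(-9)))**2 = (-915 - 1*(-190))**2 = (-915 + 190)**2 = (-725)**2 = 525625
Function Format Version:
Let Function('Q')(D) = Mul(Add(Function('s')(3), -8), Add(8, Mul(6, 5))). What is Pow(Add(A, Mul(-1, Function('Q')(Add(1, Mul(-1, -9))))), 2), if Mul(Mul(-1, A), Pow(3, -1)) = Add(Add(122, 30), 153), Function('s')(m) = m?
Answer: 525625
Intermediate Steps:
Function('Q')(D) = -190 (Function('Q')(D) = Mul(Add(3, -8), Add(8, Mul(6, 5))) = Mul(-5, Add(8, 30)) = Mul(-5, 38) = -190)
A = -915 (A = Mul(-3, Add(Add(122, 30), 153)) = Mul(-3, Add(152, 153)) = Mul(-3, 305) = -915)
Pow(Add(A, Mul(-1, Function('Q')(Add(1, Mul(-1, -9))))), 2) = Pow(Add(-915, Mul(-1, -190)), 2) = Pow(Add(-915, 190), 2) = Pow(-725, 2) = 525625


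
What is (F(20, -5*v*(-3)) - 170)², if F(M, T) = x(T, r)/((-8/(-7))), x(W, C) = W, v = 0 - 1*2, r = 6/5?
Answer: 616225/16 ≈ 38514.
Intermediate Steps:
r = 6/5 (r = 6*(⅕) = 6/5 ≈ 1.2000)
v = -2 (v = 0 - 2 = -2)
F(M, T) = 7*T/8 (F(M, T) = T/((-8/(-7))) = T/((-8*(-⅐))) = T/(8/7) = T*(7/8) = 7*T/8)
(F(20, -5*v*(-3)) - 170)² = (7*(-5*(-2)*(-3))/8 - 170)² = (7*(10*(-3))/8 - 170)² = ((7/8)*(-30) - 170)² = (-105/4 - 170)² = (-785/4)² = 616225/16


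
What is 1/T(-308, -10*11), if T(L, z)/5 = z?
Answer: -1/550 ≈ -0.0018182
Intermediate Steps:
T(L, z) = 5*z
1/T(-308, -10*11) = 1/(5*(-10*11)) = 1/(5*(-110)) = 1/(-550) = -1/550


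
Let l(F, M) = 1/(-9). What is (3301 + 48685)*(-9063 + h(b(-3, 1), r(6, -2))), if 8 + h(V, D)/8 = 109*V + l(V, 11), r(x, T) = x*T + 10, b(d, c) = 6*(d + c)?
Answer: -9166535422/9 ≈ -1.0185e+9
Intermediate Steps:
b(d, c) = 6*c + 6*d (b(d, c) = 6*(c + d) = 6*c + 6*d)
l(F, M) = -1/9
r(x, T) = 10 + T*x (r(x, T) = T*x + 10 = 10 + T*x)
h(V, D) = -584/9 + 872*V (h(V, D) = -64 + 8*(109*V - 1/9) = -64 + 8*(-1/9 + 109*V) = -64 + (-8/9 + 872*V) = -584/9 + 872*V)
(3301 + 48685)*(-9063 + h(b(-3, 1), r(6, -2))) = (3301 + 48685)*(-9063 + (-584/9 + 872*(6*1 + 6*(-3)))) = 51986*(-9063 + (-584/9 + 872*(6 - 18))) = 51986*(-9063 + (-584/9 + 872*(-12))) = 51986*(-9063 + (-584/9 - 10464)) = 51986*(-9063 - 94760/9) = 51986*(-176327/9) = -9166535422/9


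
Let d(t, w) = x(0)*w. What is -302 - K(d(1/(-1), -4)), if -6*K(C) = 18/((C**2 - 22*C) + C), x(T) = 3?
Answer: -39863/132 ≈ -301.99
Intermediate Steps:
d(t, w) = 3*w
K(C) = -3/(C**2 - 21*C) (K(C) = -3/((C**2 - 22*C) + C) = -3/(C**2 - 21*C))
-302 - K(d(1/(-1), -4)) = -302 - (-3)/((3*(-4))*(-21 + 3*(-4))) = -302 - (-3)/((-12)*(-21 - 12)) = -302 - (-3)*(-1)/(12*(-33)) = -302 - (-3)*(-1)*(-1)/(12*33) = -302 - 1*(-1/132) = -302 + 1/132 = -39863/132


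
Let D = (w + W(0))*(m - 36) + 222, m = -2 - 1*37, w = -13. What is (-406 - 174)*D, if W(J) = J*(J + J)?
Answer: -694260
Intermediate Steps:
W(J) = 2*J**2 (W(J) = J*(2*J) = 2*J**2)
m = -39 (m = -2 - 37 = -39)
D = 1197 (D = (-13 + 2*0**2)*(-39 - 36) + 222 = (-13 + 2*0)*(-75) + 222 = (-13 + 0)*(-75) + 222 = -13*(-75) + 222 = 975 + 222 = 1197)
(-406 - 174)*D = (-406 - 174)*1197 = -580*1197 = -694260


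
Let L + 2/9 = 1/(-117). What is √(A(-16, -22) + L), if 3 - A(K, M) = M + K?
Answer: √6890/13 ≈ 6.3851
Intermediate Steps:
A(K, M) = 3 - K - M (A(K, M) = 3 - (M + K) = 3 - (K + M) = 3 + (-K - M) = 3 - K - M)
L = -3/13 (L = -2/9 + 1/(-117) = -2/9 - 1/117 = -3/13 ≈ -0.23077)
√(A(-16, -22) + L) = √((3 - 1*(-16) - 1*(-22)) - 3/13) = √((3 + 16 + 22) - 3/13) = √(41 - 3/13) = √(530/13) = √6890/13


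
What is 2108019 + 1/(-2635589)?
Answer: 5555871688190/2635589 ≈ 2.1080e+6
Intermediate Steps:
2108019 + 1/(-2635589) = 2108019 - 1/2635589 = 5555871688190/2635589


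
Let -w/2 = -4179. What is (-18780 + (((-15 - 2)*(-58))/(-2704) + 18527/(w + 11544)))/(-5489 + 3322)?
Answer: 252653844151/29154280584 ≈ 8.6661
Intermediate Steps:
w = 8358 (w = -2*(-4179) = 8358)
(-18780 + (((-15 - 2)*(-58))/(-2704) + 18527/(w + 11544)))/(-5489 + 3322) = (-18780 + (((-15 - 2)*(-58))/(-2704) + 18527/(8358 + 11544)))/(-5489 + 3322) = (-18780 + (-17*(-58)*(-1/2704) + 18527/19902))/(-2167) = (-18780 + (986*(-1/2704) + 18527*(1/19902)))*(-1/2167) = (-18780 + (-493/1352 + 18527/19902))*(-1/2167) = (-18780 + 7618409/13453752)*(-1/2167) = -252653844151/13453752*(-1/2167) = 252653844151/29154280584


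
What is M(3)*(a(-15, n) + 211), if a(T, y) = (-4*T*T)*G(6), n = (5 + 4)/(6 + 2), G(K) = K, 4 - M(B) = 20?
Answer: 83024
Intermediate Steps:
M(B) = -16 (M(B) = 4 - 1*20 = 4 - 20 = -16)
n = 9/8 ≈ 1.1250
a(T, y) = -24*T**2 (a(T, y) = -4*T*T*6 = -4*T**2*6 = -24*T**2)
M(3)*(a(-15, n) + 211) = -16*(-24*(-15)**2 + 211) = -16*(-24*225 + 211) = -16*(-5400 + 211) = -16*(-5189) = 83024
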